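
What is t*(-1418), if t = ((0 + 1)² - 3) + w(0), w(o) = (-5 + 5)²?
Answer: 2836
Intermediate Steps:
w(o) = 0 (w(o) = 0² = 0)
t = -2 (t = ((0 + 1)² - 3) + 0 = (1² - 3) + 0 = (1 - 3) + 0 = -2 + 0 = -2)
t*(-1418) = -2*(-1418) = 2836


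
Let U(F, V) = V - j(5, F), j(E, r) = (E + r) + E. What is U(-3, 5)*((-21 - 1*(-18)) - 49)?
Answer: 104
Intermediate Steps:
j(E, r) = r + 2*E
U(F, V) = -10 + V - F (U(F, V) = V - (F + 2*5) = V - (F + 10) = V - (10 + F) = V + (-10 - F) = -10 + V - F)
U(-3, 5)*((-21 - 1*(-18)) - 49) = (-10 + 5 - 1*(-3))*((-21 - 1*(-18)) - 49) = (-10 + 5 + 3)*((-21 + 18) - 49) = -2*(-3 - 49) = -2*(-52) = 104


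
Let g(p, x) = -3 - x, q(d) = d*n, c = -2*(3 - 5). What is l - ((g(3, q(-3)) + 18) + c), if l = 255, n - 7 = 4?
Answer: 203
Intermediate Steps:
n = 11 (n = 7 + 4 = 11)
c = 4 (c = -2*(-2) = 4)
q(d) = 11*d (q(d) = d*11 = 11*d)
l - ((g(3, q(-3)) + 18) + c) = 255 - (((-3 - 11*(-3)) + 18) + 4) = 255 - (((-3 - 1*(-33)) + 18) + 4) = 255 - (((-3 + 33) + 18) + 4) = 255 - ((30 + 18) + 4) = 255 - (48 + 4) = 255 - 1*52 = 255 - 52 = 203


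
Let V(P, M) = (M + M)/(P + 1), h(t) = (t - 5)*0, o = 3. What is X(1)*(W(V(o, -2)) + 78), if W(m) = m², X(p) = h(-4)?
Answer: 0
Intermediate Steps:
h(t) = 0 (h(t) = (-5 + t)*0 = 0)
X(p) = 0
V(P, M) = 2*M/(1 + P) (V(P, M) = (2*M)/(1 + P) = 2*M/(1 + P))
X(1)*(W(V(o, -2)) + 78) = 0*((2*(-2)/(1 + 3))² + 78) = 0*((2*(-2)/4)² + 78) = 0*((2*(-2)*(¼))² + 78) = 0*((-1)² + 78) = 0*(1 + 78) = 0*79 = 0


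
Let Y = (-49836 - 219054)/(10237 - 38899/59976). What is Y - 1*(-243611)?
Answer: 21363613278529/87705059 ≈ 2.4358e+5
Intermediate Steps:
Y = -2303849520/87705059 (Y = -268890/(10237 - 38899*1/59976) = -268890/(10237 - 5557/8568) = -268890/87705059/8568 = -268890*8568/87705059 = -2303849520/87705059 ≈ -26.268)
Y - 1*(-243611) = -2303849520/87705059 - 1*(-243611) = -2303849520/87705059 + 243611 = 21363613278529/87705059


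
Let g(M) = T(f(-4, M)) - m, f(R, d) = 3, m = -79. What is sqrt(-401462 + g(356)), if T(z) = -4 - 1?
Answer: 2*I*sqrt(100347) ≈ 633.55*I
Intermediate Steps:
T(z) = -5
g(M) = 74 (g(M) = -5 - 1*(-79) = -5 + 79 = 74)
sqrt(-401462 + g(356)) = sqrt(-401462 + 74) = sqrt(-401388) = 2*I*sqrt(100347)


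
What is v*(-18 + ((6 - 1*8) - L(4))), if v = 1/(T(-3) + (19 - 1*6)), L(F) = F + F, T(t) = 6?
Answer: -28/19 ≈ -1.4737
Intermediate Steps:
L(F) = 2*F
v = 1/19 (v = 1/(6 + (19 - 1*6)) = 1/(6 + (19 - 6)) = 1/(6 + 13) = 1/19 ≈ 0.052632)
v*(-18 + ((6 - 1*8) - L(4))) = (-18 + ((6 - 1*8) - 2*4))/19 = (-18 + ((6 - 8) - 1*8))/19 = (-18 + (-2 - 8))/19 = (-18 - 10)/19 = (1/19)*(-28) = -28/19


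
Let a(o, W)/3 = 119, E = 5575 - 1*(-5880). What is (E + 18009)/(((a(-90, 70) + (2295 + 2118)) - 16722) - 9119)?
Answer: -29464/21071 ≈ -1.3983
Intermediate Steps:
E = 11455 (E = 5575 + 5880 = 11455)
a(o, W) = 357 (a(o, W) = 3*119 = 357)
(E + 18009)/(((a(-90, 70) + (2295 + 2118)) - 16722) - 9119) = (11455 + 18009)/(((357 + (2295 + 2118)) - 16722) - 9119) = 29464/(((357 + 4413) - 16722) - 9119) = 29464/((4770 - 16722) - 9119) = 29464/(-11952 - 9119) = 29464/(-21071) = 29464*(-1/21071) = -29464/21071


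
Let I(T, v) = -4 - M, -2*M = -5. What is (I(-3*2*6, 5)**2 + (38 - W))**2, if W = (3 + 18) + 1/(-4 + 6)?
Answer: 55225/16 ≈ 3451.6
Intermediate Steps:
M = 5/2 (M = -1/2*(-5) = 5/2 ≈ 2.5000)
W = 43/2 (W = 21 + 1/2 = 43/2 ≈ 21.500)
I(T, v) = -13/2 (I(T, v) = -4 - 1*5/2 = -4 - 5/2 = -13/2)
(I(-3*2*6, 5)**2 + (38 - W))**2 = ((-13/2)**2 + (38 - 1*43/2))**2 = (169/4 + (38 - 43/2))**2 = (169/4 + 33/2)**2 = (235/4)**2 = 55225/16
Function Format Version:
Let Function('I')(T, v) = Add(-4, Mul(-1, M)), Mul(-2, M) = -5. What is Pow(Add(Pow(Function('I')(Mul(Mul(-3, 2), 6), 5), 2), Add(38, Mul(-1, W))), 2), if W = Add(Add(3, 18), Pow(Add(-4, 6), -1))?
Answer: Rational(55225, 16) ≈ 3451.6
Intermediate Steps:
M = Rational(5, 2) (M = Mul(Rational(-1, 2), -5) = Rational(5, 2) ≈ 2.5000)
W = Rational(43, 2) (W = Add(21, Pow(2, -1)) = Add(21, Rational(1, 2)) = Rational(43, 2) ≈ 21.500)
Function('I')(T, v) = Rational(-13, 2) (Function('I')(T, v) = Add(-4, Mul(-1, Rational(5, 2))) = Add(-4, Rational(-5, 2)) = Rational(-13, 2))
Pow(Add(Pow(Function('I')(Mul(Mul(-3, 2), 6), 5), 2), Add(38, Mul(-1, W))), 2) = Pow(Add(Pow(Rational(-13, 2), 2), Add(38, Mul(-1, Rational(43, 2)))), 2) = Pow(Add(Rational(169, 4), Add(38, Rational(-43, 2))), 2) = Pow(Add(Rational(169, 4), Rational(33, 2)), 2) = Pow(Rational(235, 4), 2) = Rational(55225, 16)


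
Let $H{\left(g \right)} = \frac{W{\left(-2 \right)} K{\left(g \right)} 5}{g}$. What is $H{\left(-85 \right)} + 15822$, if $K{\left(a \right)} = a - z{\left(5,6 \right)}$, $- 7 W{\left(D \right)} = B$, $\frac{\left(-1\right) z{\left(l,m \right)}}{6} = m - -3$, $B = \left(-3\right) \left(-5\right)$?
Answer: $\frac{1882353}{119} \approx 15818.0$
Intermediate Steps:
$B = 15$
$z{\left(l,m \right)} = -18 - 6 m$ ($z{\left(l,m \right)} = - 6 \left(m - -3\right) = - 6 \left(m + 3\right) = - 6 \left(3 + m\right) = -18 - 6 m$)
$W{\left(D \right)} = - \frac{15}{7}$ ($W{\left(D \right)} = \left(- \frac{1}{7}\right) 15 = - \frac{15}{7}$)
$K{\left(a \right)} = 54 + a$ ($K{\left(a \right)} = a - \left(-18 - 36\right) = a - -54 = a + 54 = 54 + a$)
$H{\left(g \right)} = \frac{- \frac{4050}{7} - \frac{75 g}{7}}{g}$ ($H{\left(g \right)} = \frac{- \frac{15 \left(54 + g\right)}{7} \cdot 5}{g} = \frac{\left(- \frac{810}{7} - \frac{15 g}{7}\right) 5}{g} = \frac{- \frac{4050}{7} - \frac{75 g}{7}}{g}$)
$H{\left(-85 \right)} + 15822 = \frac{75 \left(-54 - -85\right)}{7 \left(-85\right)} + 15822 = \frac{75}{7} \left(- \frac{1}{85}\right) \left(-54 + 85\right) + 15822 = \frac{75}{7} \left(- \frac{1}{85}\right) 31 + 15822 = - \frac{465}{119} + 15822 = \frac{1882353}{119}$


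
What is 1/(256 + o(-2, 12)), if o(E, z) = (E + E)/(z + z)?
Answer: 6/1535 ≈ 0.0039088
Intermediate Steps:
o(E, z) = E/z (o(E, z) = (2*E)/((2*z)) = (2*E)*(1/(2*z)) = E/z)
1/(256 + o(-2, 12)) = 1/(256 - 2/12) = 1/(256 - 2*1/12) = 1/(256 - ⅙) = 1/(1535/6) = 6/1535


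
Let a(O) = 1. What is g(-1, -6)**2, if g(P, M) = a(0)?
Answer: 1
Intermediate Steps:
g(P, M) = 1
g(-1, -6)**2 = 1**2 = 1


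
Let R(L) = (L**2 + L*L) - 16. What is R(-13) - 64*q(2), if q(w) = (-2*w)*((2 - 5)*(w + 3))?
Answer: -3518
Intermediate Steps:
q(w) = -2*w*(-9 - 3*w) (q(w) = (-2*w)*(-3*(3 + w)) = (-2*w)*(-9 - 3*w) = -2*w*(-9 - 3*w))
R(L) = -16 + 2*L**2 (R(L) = (L**2 + L**2) - 16 = 2*L**2 - 16 = -16 + 2*L**2)
R(-13) - 64*q(2) = (-16 + 2*(-13)**2) - 384*2*(3 + 2) = (-16 + 2*169) - 384*2*5 = (-16 + 338) - 64*60 = 322 - 3840 = -3518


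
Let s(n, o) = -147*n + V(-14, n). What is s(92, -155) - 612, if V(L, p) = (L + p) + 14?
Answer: -14044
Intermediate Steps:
V(L, p) = 14 + L + p
s(n, o) = -146*n (s(n, o) = -147*n + (14 - 14 + n) = -147*n + n = -146*n)
s(92, -155) - 612 = -146*92 - 612 = -13432 - 612 = -14044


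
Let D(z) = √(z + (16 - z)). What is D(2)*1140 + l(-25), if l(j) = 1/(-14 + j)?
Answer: 177839/39 ≈ 4560.0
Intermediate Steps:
D(z) = 4 (D(z) = √16 = 4)
D(2)*1140 + l(-25) = 4*1140 + 1/(-14 - 25) = 4560 + 1/(-39) = 4560 - 1/39 = 177839/39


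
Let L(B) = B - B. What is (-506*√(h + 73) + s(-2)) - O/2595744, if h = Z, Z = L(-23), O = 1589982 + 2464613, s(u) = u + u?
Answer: -14437571/2595744 - 506*√73 ≈ -4328.8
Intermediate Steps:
L(B) = 0
s(u) = 2*u
O = 4054595
Z = 0
h = 0
(-506*√(h + 73) + s(-2)) - O/2595744 = (-506*√(0 + 73) + 2*(-2)) - 4054595/2595744 = (-506*√73 - 4) - 4054595/2595744 = (-4 - 506*√73) - 1*4054595/2595744 = (-4 - 506*√73) - 4054595/2595744 = -14437571/2595744 - 506*√73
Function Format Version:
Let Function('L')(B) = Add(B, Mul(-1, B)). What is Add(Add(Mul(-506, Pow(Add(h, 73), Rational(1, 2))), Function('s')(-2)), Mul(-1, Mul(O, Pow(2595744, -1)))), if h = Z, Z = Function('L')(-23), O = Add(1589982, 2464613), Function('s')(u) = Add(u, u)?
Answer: Add(Rational(-14437571, 2595744), Mul(-506, Pow(73, Rational(1, 2)))) ≈ -4328.8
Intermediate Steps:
Function('L')(B) = 0
Function('s')(u) = Mul(2, u)
O = 4054595
Z = 0
h = 0
Add(Add(Mul(-506, Pow(Add(h, 73), Rational(1, 2))), Function('s')(-2)), Mul(-1, Mul(O, Pow(2595744, -1)))) = Add(Add(Mul(-506, Pow(Add(0, 73), Rational(1, 2))), Mul(2, -2)), Mul(-1, Mul(4054595, Pow(2595744, -1)))) = Add(Add(Mul(-506, Pow(73, Rational(1, 2))), -4), Mul(-1, Mul(4054595, Rational(1, 2595744)))) = Add(Add(-4, Mul(-506, Pow(73, Rational(1, 2)))), Mul(-1, Rational(4054595, 2595744))) = Add(Add(-4, Mul(-506, Pow(73, Rational(1, 2)))), Rational(-4054595, 2595744)) = Add(Rational(-14437571, 2595744), Mul(-506, Pow(73, Rational(1, 2))))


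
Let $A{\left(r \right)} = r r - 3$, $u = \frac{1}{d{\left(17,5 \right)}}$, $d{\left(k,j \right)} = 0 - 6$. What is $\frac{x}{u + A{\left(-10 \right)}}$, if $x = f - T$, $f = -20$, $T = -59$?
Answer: $\frac{234}{581} \approx 0.40275$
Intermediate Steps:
$d{\left(k,j \right)} = -6$
$u = - \frac{1}{6}$ ($u = \frac{1}{-6} = - \frac{1}{6} \approx -0.16667$)
$A{\left(r \right)} = -3 + r^{2}$ ($A{\left(r \right)} = r^{2} - 3 = -3 + r^{2}$)
$x = 39$ ($x = -20 - -59 = -20 + 59 = 39$)
$\frac{x}{u + A{\left(-10 \right)}} = \frac{39}{- \frac{1}{6} - \left(3 - \left(-10\right)^{2}\right)} = \frac{39}{- \frac{1}{6} + \left(-3 + 100\right)} = \frac{39}{- \frac{1}{6} + 97} = \frac{39}{\frac{581}{6}} = 39 \cdot \frac{6}{581} = \frac{234}{581}$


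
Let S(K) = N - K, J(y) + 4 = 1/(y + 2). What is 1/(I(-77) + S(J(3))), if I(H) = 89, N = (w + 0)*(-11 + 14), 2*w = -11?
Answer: 10/763 ≈ 0.013106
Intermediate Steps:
w = -11/2 (w = (½)*(-11) = -11/2 ≈ -5.5000)
N = -33/2 (N = (-11/2 + 0)*(-11 + 14) = -11/2*3 = -33/2 ≈ -16.500)
J(y) = -4 + 1/(2 + y) (J(y) = -4 + 1/(y + 2) = -4 + 1/(2 + y))
S(K) = -33/2 - K
1/(I(-77) + S(J(3))) = 1/(89 + (-33/2 - (-7 - 4*3)/(2 + 3))) = 1/(89 + (-33/2 - (-7 - 12)/5)) = 1/(89 + (-33/2 - (-19)/5)) = 1/(89 + (-33/2 - 1*(-19/5))) = 1/(89 + (-33/2 + 19/5)) = 1/(89 - 127/10) = 1/(763/10) = 10/763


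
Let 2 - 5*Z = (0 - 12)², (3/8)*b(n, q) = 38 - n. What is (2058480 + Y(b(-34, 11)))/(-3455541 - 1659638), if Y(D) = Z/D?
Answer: -988070329/2455285920 ≈ -0.40243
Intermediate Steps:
b(n, q) = 304/3 - 8*n/3 (b(n, q) = 8*(38 - n)/3 = 304/3 - 8*n/3)
Z = -142/5 (Z = ⅖ - (0 - 12)²/5 = ⅖ - ⅕*(-12)² = ⅖ - ⅕*144 = ⅖ - 144/5 = -142/5 ≈ -28.400)
Y(D) = -142/(5*D)
(2058480 + Y(b(-34, 11)))/(-3455541 - 1659638) = (2058480 - 142/(5*(304/3 - 8/3*(-34))))/(-3455541 - 1659638) = (2058480 - 142/(5*(304/3 + 272/3)))/(-5115179) = (2058480 - 142/5/192)*(-1/5115179) = (2058480 - 142/5*1/192)*(-1/5115179) = (2058480 - 71/480)*(-1/5115179) = (988070329/480)*(-1/5115179) = -988070329/2455285920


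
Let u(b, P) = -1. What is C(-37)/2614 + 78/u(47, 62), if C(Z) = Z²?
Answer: -202523/2614 ≈ -77.476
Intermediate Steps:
C(-37)/2614 + 78/u(47, 62) = (-37)²/2614 + 78/(-1) = 1369*(1/2614) + 78*(-1) = 1369/2614 - 78 = -202523/2614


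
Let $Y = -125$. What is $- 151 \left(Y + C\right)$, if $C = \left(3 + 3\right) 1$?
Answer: $17969$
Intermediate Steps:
$C = 6$ ($C = 6 \cdot 1 = 6$)
$- 151 \left(Y + C\right) = - 151 \left(-125 + 6\right) = \left(-151\right) \left(-119\right) = 17969$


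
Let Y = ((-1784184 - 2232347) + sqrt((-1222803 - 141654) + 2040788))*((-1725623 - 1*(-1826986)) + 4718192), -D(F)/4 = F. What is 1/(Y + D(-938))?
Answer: -19357892059953/374727969294900268139715934 - 4819555*sqrt(676331)/374727969294900268139715934 ≈ -5.1669e-14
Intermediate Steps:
D(F) = -4*F
Y = -19357892063705 + 4819555*sqrt(676331) (Y = (-4016531 + sqrt(-1364457 + 2040788))*((-1725623 + 1826986) + 4718192) = (-4016531 + sqrt(676331))*(101363 + 4718192) = (-4016531 + sqrt(676331))*4819555 = -19357892063705 + 4819555*sqrt(676331) ≈ -1.9354e+13)
1/(Y + D(-938)) = 1/((-19357892063705 + 4819555*sqrt(676331)) - 4*(-938)) = 1/((-19357892063705 + 4819555*sqrt(676331)) + 3752) = 1/(-19357892059953 + 4819555*sqrt(676331))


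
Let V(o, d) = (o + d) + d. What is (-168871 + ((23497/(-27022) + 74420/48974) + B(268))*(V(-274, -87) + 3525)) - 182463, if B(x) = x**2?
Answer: 146003454686010133/661687714 ≈ 2.2065e+8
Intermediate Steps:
V(o, d) = o + 2*d (V(o, d) = (d + o) + d = o + 2*d)
(-168871 + ((23497/(-27022) + 74420/48974) + B(268))*(V(-274, -87) + 3525)) - 182463 = (-168871 + ((23497/(-27022) + 74420/48974) + 268**2)*((-274 + 2*(-87)) + 3525)) - 182463 = (-168871 + ((23497*(-1/27022) + 74420*(1/48974)) + 71824)*((-274 - 174) + 3525)) - 182463 = (-168871 + ((-23497/27022 + 37210/24487) + 71824)*(-448 + 3525)) - 182463 = (-168871 + (430117581/661687714 + 71824)*3077) - 182463 = (-168871 + (47525488487917/661687714)*3077) - 182463 = (-168871 + 146235928077320609/661687714) - 182463 = 146124188211369715/661687714 - 182463 = 146003454686010133/661687714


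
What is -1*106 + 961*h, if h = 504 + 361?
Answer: 831159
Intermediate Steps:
h = 865
-1*106 + 961*h = -1*106 + 961*865 = -106 + 831265 = 831159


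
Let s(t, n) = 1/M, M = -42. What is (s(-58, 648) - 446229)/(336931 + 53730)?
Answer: -18741619/16407762 ≈ -1.1422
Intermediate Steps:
s(t, n) = -1/42 (s(t, n) = 1/(-42) = -1/42)
(s(-58, 648) - 446229)/(336931 + 53730) = (-1/42 - 446229)/(336931 + 53730) = -18741619/42/390661 = -18741619/42*1/390661 = -18741619/16407762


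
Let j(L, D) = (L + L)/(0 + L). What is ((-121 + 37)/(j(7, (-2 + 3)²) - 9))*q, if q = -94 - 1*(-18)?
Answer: -912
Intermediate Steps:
j(L, D) = 2 (j(L, D) = (2*L)/L = 2)
q = -76 (q = -94 + 18 = -76)
((-121 + 37)/(j(7, (-2 + 3)²) - 9))*q = ((-121 + 37)/(2 - 9))*(-76) = -84/(-7)*(-76) = -84*(-⅐)*(-76) = 12*(-76) = -912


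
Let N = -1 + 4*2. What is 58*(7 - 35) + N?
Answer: -1617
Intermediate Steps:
N = 7 (N = -1 + 8 = 7)
58*(7 - 35) + N = 58*(7 - 35) + 7 = 58*(-28) + 7 = -1624 + 7 = -1617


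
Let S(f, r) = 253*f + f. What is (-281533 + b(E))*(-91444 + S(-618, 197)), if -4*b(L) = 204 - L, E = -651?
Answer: 69990400648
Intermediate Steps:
S(f, r) = 254*f
b(L) = -51 + L/4 (b(L) = -(204 - L)/4 = -51 + L/4)
(-281533 + b(E))*(-91444 + S(-618, 197)) = (-281533 + (-51 + (1/4)*(-651)))*(-91444 + 254*(-618)) = (-281533 + (-51 - 651/4))*(-91444 - 156972) = (-281533 - 855/4)*(-248416) = -1126987/4*(-248416) = 69990400648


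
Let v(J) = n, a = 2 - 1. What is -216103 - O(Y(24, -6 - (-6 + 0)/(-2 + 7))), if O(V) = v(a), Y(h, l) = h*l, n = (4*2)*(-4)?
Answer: -216071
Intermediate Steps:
n = -32 (n = 8*(-4) = -32)
a = 1
v(J) = -32
O(V) = -32
-216103 - O(Y(24, -6 - (-6 + 0)/(-2 + 7))) = -216103 - 1*(-32) = -216103 + 32 = -216071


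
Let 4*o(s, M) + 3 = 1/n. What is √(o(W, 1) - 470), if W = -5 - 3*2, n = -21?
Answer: I*√207606/21 ≈ 21.697*I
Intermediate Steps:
W = -11 (W = -5 - 6 = -11)
o(s, M) = -16/21 (o(s, M) = -¾ + (¼)/(-21) = -¾ + (¼)*(-1/21) = -¾ - 1/84 = -16/21)
√(o(W, 1) - 470) = √(-16/21 - 470) = √(-9886/21) = I*√207606/21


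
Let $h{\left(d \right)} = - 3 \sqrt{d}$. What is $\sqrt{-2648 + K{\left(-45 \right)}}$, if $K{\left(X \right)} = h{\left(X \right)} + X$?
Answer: $\sqrt{-2693 - 9 i \sqrt{5}} \approx 0.1939 - 51.894 i$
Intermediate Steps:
$K{\left(X \right)} = X - 3 \sqrt{X}$ ($K{\left(X \right)} = - 3 \sqrt{X} + X = X - 3 \sqrt{X}$)
$\sqrt{-2648 + K{\left(-45 \right)}} = \sqrt{-2648 - \left(45 + 3 \sqrt{-45}\right)} = \sqrt{-2648 - \left(45 + 3 \cdot 3 i \sqrt{5}\right)} = \sqrt{-2648 - \left(45 + 9 i \sqrt{5}\right)} = \sqrt{-2693 - 9 i \sqrt{5}}$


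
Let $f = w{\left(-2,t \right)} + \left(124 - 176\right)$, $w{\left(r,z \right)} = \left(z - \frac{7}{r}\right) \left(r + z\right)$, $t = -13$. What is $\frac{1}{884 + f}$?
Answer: $\frac{2}{1949} \approx 0.0010262$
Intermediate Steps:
$w{\left(r,z \right)} = \left(r + z\right) \left(z - \frac{7}{r}\right)$
$f = \frac{181}{2}$ ($f = \left(-7 + \left(-13\right)^{2} - -26 - - \frac{91}{-2}\right) + \left(124 - 176\right) = \left(-7 + 169 + 26 - \left(-91\right) \left(- \frac{1}{2}\right)\right) + \left(124 - 176\right) = \left(-7 + 169 + 26 - \frac{91}{2}\right) - 52 = \frac{285}{2} - 52 = \frac{181}{2} \approx 90.5$)
$\frac{1}{884 + f} = \frac{1}{884 + \frac{181}{2}} = \frac{1}{\frac{1949}{2}} = \frac{2}{1949}$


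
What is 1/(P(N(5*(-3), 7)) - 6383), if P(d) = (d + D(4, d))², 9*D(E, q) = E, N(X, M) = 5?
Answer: -81/514622 ≈ -0.00015740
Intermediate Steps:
D(E, q) = E/9
P(d) = (4/9 + d)² (P(d) = (d + (⅑)*4)² = (d + 4/9)² = (4/9 + d)²)
1/(P(N(5*(-3), 7)) - 6383) = 1/((4 + 9*5)²/81 - 6383) = 1/((4 + 45)²/81 - 6383) = 1/((1/81)*49² - 6383) = 1/((1/81)*2401 - 6383) = 1/(2401/81 - 6383) = 1/(-514622/81) = -81/514622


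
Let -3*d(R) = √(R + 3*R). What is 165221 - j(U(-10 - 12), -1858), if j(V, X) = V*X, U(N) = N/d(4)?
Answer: 195878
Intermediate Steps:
d(R) = -2*√R/3 (d(R) = -√(R + 3*R)/3 = -2*√R/3)
U(N) = -3*N/4 (U(N) = N/((-2*√4/3)) = N/((-⅔*2)) = N/(-4/3) = N*(-¾) = -3*N/4)
165221 - j(U(-10 - 12), -1858) = 165221 - (-3*(-10 - 12)/4)*(-1858) = 165221 - (-¾*(-22))*(-1858) = 165221 - 33*(-1858)/2 = 165221 - 1*(-30657) = 165221 + 30657 = 195878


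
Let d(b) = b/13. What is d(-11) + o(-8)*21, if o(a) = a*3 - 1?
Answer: -6836/13 ≈ -525.85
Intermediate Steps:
o(a) = -1 + 3*a (o(a) = 3*a - 1 = -1 + 3*a)
d(b) = b/13 (d(b) = b*(1/13) = b/13)
d(-11) + o(-8)*21 = (1/13)*(-11) + (-1 + 3*(-8))*21 = -11/13 + (-1 - 24)*21 = -11/13 - 25*21 = -11/13 - 525 = -6836/13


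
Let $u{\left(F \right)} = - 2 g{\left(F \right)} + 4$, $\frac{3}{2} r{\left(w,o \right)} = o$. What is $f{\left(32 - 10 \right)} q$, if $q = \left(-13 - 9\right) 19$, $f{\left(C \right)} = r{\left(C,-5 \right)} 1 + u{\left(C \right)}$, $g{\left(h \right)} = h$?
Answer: $\frac{54340}{3} \approx 18113.0$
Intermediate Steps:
$r{\left(w,o \right)} = \frac{2 o}{3}$
$u{\left(F \right)} = 4 - 2 F$ ($u{\left(F \right)} = - 2 F + 4 = 4 - 2 F$)
$f{\left(C \right)} = \frac{2}{3} - 2 C$ ($f{\left(C \right)} = \frac{2}{3} \left(-5\right) 1 - \left(-4 + 2 C\right) = \left(- \frac{10}{3}\right) 1 - \left(-4 + 2 C\right) = - \frac{10}{3} - \left(-4 + 2 C\right) = \frac{2}{3} - 2 C$)
$q = -418$ ($q = \left(-22\right) 19 = -418$)
$f{\left(32 - 10 \right)} q = \left(\frac{2}{3} - 2 \left(32 - 10\right)\right) \left(-418\right) = \left(\frac{2}{3} - 44\right) \left(-418\right) = \left(- \frac{130}{3}\right) \left(-418\right) = \frac{54340}{3}$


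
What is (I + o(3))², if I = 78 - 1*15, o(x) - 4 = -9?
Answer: 3364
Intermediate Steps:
o(x) = -5 (o(x) = 4 - 9 = -5)
I = 63 (I = 78 - 15 = 63)
(I + o(3))² = (63 - 5)² = 58² = 3364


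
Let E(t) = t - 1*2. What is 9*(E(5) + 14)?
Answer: 153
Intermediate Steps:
E(t) = -2 + t (E(t) = t - 2 = -2 + t)
9*(E(5) + 14) = 9*((-2 + 5) + 14) = 9*(3 + 14) = 9*17 = 153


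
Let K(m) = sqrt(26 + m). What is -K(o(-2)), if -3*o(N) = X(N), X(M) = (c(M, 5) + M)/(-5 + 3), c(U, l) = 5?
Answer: -sqrt(106)/2 ≈ -5.1478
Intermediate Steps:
X(M) = -5/2 - M/2 (X(M) = (5 + M)/(-5 + 3) = (5 + M)/(-2) = (5 + M)*(-1/2) = -5/2 - M/2)
o(N) = 5/6 + N/6 (o(N) = -(-5/2 - N/2)/3 = 5/6 + N/6)
-K(o(-2)) = -sqrt(26 + (5/6 + (1/6)*(-2))) = -sqrt(26 + (5/6 - 1/3)) = -sqrt(26 + 1/2) = -sqrt(53/2) = -sqrt(106)/2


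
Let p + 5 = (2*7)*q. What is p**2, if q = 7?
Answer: 8649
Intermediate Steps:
p = 93 (p = -5 + (2*7)*7 = -5 + 14*7 = -5 + 98 = 93)
p**2 = 93**2 = 8649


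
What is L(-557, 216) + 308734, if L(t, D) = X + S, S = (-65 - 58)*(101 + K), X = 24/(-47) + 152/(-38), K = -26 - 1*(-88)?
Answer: 13567983/47 ≈ 2.8868e+5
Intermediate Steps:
K = 62 (K = -26 + 88 = 62)
X = -212/47 (X = 24*(-1/47) + 152*(-1/38) = -24/47 - 4 = -212/47 ≈ -4.5106)
S = -20049 (S = (-65 - 58)*(101 + 62) = -123*163 = -20049)
L(t, D) = -942515/47 (L(t, D) = -212/47 - 20049 = -942515/47)
L(-557, 216) + 308734 = -942515/47 + 308734 = 13567983/47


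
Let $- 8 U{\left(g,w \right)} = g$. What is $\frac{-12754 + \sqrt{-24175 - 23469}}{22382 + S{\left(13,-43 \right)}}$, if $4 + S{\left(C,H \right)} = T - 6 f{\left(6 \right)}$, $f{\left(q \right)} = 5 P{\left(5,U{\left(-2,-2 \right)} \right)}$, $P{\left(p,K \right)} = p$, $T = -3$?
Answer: $- \frac{1822}{3175} + \frac{2 i \sqrt{11911}}{22225} \approx -0.57386 + 0.0098211 i$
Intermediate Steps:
$U{\left(g,w \right)} = - \frac{g}{8}$
$f{\left(q \right)} = 25$ ($f{\left(q \right)} = 5 \cdot 5 = 25$)
$S{\left(C,H \right)} = -157$ ($S{\left(C,H \right)} = -4 - 153 = -157$)
$\frac{-12754 + \sqrt{-24175 - 23469}}{22382 + S{\left(13,-43 \right)}} = \frac{-12754 + \sqrt{-24175 - 23469}}{22382 - 157} = \frac{-12754 + \sqrt{-47644}}{22225} = \left(-12754 + 2 i \sqrt{11911}\right) \frac{1}{22225} = - \frac{1822}{3175} + \frac{2 i \sqrt{11911}}{22225}$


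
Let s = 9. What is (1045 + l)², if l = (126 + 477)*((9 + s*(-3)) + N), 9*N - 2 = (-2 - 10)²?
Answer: 729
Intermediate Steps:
N = 146/9 (N = 2/9 + (-2 - 10)²/9 = 2/9 + (⅑)*(-12)² = 2/9 + (⅑)*144 = 2/9 + 16 = 146/9 ≈ 16.222)
l = -1072 (l = (126 + 477)*((9 + 9*(-3)) + 146/9) = 603*((9 - 27) + 146/9) = 603*(-18 + 146/9) = 603*(-16/9) = -1072)
(1045 + l)² = (1045 - 1072)² = (-27)² = 729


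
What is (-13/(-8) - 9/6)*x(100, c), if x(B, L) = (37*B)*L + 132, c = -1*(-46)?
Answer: 42583/2 ≈ 21292.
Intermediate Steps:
c = 46
x(B, L) = 132 + 37*B*L (x(B, L) = 37*B*L + 132 = 132 + 37*B*L)
(-13/(-8) - 9/6)*x(100, c) = (-13/(-8) - 9/6)*(132 + 37*100*46) = (-13*(-⅛) - 9*⅙)*(132 + 170200) = (13/8 - 3/2)*170332 = (⅛)*170332 = 42583/2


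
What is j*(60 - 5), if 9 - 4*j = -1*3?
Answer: 165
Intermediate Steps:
j = 3 (j = 9/4 - (-1)*3/4 = 9/4 - ¼*(-3) = 9/4 + ¾ = 3)
j*(60 - 5) = 3*(60 - 5) = 3*55 = 165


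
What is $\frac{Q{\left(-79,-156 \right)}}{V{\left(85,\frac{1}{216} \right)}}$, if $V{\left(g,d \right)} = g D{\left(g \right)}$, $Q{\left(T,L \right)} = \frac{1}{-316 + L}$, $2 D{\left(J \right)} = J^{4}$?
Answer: $- \frac{1}{1047144537500} \approx -9.5498 \cdot 10^{-13}$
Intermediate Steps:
$D{\left(J \right)} = \frac{J^{4}}{2}$
$V{\left(g,d \right)} = \frac{g^{5}}{2}$ ($V{\left(g,d \right)} = g \frac{g^{4}}{2} = \frac{g^{5}}{2}$)
$\frac{Q{\left(-79,-156 \right)}}{V{\left(85,\frac{1}{216} \right)}} = \frac{1}{\left(-316 - 156\right) \frac{85^{5}}{2}} = \frac{1}{\left(-472\right) \frac{1}{2} \cdot 4437053125} = - \frac{1}{472 \cdot \frac{4437053125}{2}} = \left(- \frac{1}{472}\right) \frac{2}{4437053125} = - \frac{1}{1047144537500}$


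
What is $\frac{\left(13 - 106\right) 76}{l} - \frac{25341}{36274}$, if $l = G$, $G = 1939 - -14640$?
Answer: $- \frac{676513071}{601386646} \approx -1.1249$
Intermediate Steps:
$G = 16579$ ($G = 1939 + 14640 = 16579$)
$l = 16579$
$\frac{\left(13 - 106\right) 76}{l} - \frac{25341}{36274} = \frac{\left(13 - 106\right) 76}{16579} - \frac{25341}{36274} = \left(-93\right) 76 \cdot \frac{1}{16579} - \frac{25341}{36274} = \left(-7068\right) \frac{1}{16579} - \frac{25341}{36274} = - \frac{7068}{16579} - \frac{25341}{36274} = - \frac{676513071}{601386646}$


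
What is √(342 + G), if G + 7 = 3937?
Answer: 4*√267 ≈ 65.361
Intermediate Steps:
G = 3930 (G = -7 + 3937 = 3930)
√(342 + G) = √(342 + 3930) = √4272 = 4*√267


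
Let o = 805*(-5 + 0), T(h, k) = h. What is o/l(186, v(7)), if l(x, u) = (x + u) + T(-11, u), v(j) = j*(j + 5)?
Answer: -575/37 ≈ -15.541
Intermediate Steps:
v(j) = j*(5 + j)
l(x, u) = -11 + u + x (l(x, u) = (x + u) - 11 = (u + x) - 11 = -11 + u + x)
o = -4025 (o = 805*(-5) = -4025)
o/l(186, v(7)) = -4025/(-11 + 7*(5 + 7) + 186) = -4025/(-11 + 7*12 + 186) = -4025/(-11 + 84 + 186) = -4025/259 = -4025*1/259 = -575/37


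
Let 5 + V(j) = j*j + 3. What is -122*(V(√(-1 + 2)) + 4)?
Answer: -366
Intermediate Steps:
V(j) = -2 + j² (V(j) = -5 + (j*j + 3) = -5 + (j² + 3) = -5 + (3 + j²) = -2 + j²)
-122*(V(√(-1 + 2)) + 4) = -122*((-2 + (√(-1 + 2))²) + 4) = -122*((-2 + (√1)²) + 4) = -122*((-2 + 1²) + 4) = -122*((-2 + 1) + 4) = -122*(-1 + 4) = -122*3 = -366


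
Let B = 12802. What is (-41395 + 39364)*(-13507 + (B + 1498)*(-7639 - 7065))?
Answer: 427080115917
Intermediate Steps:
(-41395 + 39364)*(-13507 + (B + 1498)*(-7639 - 7065)) = (-41395 + 39364)*(-13507 + (12802 + 1498)*(-7639 - 7065)) = -2031*(-13507 + 14300*(-14704)) = -2031*(-13507 - 210267200) = -2031*(-210280707) = 427080115917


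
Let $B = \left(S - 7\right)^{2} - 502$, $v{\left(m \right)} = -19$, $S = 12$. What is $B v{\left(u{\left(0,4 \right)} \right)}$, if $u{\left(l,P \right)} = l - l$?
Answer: $9063$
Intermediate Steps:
$u{\left(l,P \right)} = 0$
$B = -477$ ($B = \left(12 - 7\right)^{2} - 502 = 5^{2} - 502 = 25 - 502 = -477$)
$B v{\left(u{\left(0,4 \right)} \right)} = \left(-477\right) \left(-19\right) = 9063$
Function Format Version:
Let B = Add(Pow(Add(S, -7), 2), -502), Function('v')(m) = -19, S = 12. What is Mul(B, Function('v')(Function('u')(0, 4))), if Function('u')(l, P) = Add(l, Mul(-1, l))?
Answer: 9063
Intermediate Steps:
Function('u')(l, P) = 0
B = -477 (B = Add(Pow(Add(12, -7), 2), -502) = Add(Pow(5, 2), -502) = Add(25, -502) = -477)
Mul(B, Function('v')(Function('u')(0, 4))) = Mul(-477, -19) = 9063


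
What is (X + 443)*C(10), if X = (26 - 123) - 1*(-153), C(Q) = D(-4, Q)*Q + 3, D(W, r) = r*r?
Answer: 500497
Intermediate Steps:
D(W, r) = r²
C(Q) = 3 + Q³ (C(Q) = Q²*Q + 3 = Q³ + 3 = 3 + Q³)
X = 56 (X = -97 + 153 = 56)
(X + 443)*C(10) = (56 + 443)*(3 + 10³) = 499*(3 + 1000) = 499*1003 = 500497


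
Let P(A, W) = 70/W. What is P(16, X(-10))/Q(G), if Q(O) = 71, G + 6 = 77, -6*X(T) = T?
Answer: 42/71 ≈ 0.59155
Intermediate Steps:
X(T) = -T/6
G = 71 (G = -6 + 77 = 71)
P(16, X(-10))/Q(G) = (70/((-⅙*(-10))))/71 = (70/(5/3))*(1/71) = (70*(⅗))*(1/71) = 42*(1/71) = 42/71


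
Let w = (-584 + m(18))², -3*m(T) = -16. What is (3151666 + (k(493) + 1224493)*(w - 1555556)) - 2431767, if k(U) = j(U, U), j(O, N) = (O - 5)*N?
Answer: -5365260228875/3 ≈ -1.7884e+12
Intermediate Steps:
j(O, N) = N*(-5 + O) (j(O, N) = (-5 + O)*N = N*(-5 + O))
k(U) = U*(-5 + U)
m(T) = 16/3 (m(T) = -⅓*(-16) = 16/3)
w = 3013696/9 (w = (-584 + 16/3)² = (-1736/3)² = 3013696/9 ≈ 3.3486e+5)
(3151666 + (k(493) + 1224493)*(w - 1555556)) - 2431767 = (3151666 + (493*(-5 + 493) + 1224493)*(3013696/9 - 1555556)) - 2431767 = (3151666 + (493*488 + 1224493)*(-10986308/9)) - 2431767 = (3151666 + (240584 + 1224493)*(-10986308/9)) - 2431767 = (3151666 + 1465077*(-10986308/9)) - 2431767 = (3151666 - 5365262388572/3) - 2431767 = -5365252933574/3 - 2431767 = -5365260228875/3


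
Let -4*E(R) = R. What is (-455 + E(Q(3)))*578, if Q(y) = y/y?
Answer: -526269/2 ≈ -2.6313e+5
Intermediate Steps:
Q(y) = 1
E(R) = -R/4
(-455 + E(Q(3)))*578 = (-455 - 1/4*1)*578 = (-455 - 1/4)*578 = -1821/4*578 = -526269/2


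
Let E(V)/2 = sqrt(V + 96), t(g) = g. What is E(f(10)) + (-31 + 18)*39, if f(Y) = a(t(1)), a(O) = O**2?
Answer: -507 + 2*sqrt(97) ≈ -487.30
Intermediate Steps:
f(Y) = 1 (f(Y) = 1**2 = 1)
E(V) = 2*sqrt(96 + V) (E(V) = 2*sqrt(V + 96) = 2*sqrt(96 + V))
E(f(10)) + (-31 + 18)*39 = 2*sqrt(96 + 1) + (-31 + 18)*39 = 2*sqrt(97) - 13*39 = 2*sqrt(97) - 507 = -507 + 2*sqrt(97)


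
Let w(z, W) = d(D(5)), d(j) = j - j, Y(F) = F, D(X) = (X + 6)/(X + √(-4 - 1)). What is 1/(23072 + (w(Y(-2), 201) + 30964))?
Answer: 1/54036 ≈ 1.8506e-5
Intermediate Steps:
D(X) = (6 + X)/(X + I*√5) (D(X) = (6 + X)/(X + √(-5)) = (6 + X)/(X + I*√5))
d(j) = 0
w(z, W) = 0
1/(23072 + (w(Y(-2), 201) + 30964)) = 1/(23072 + (0 + 30964)) = 1/(23072 + 30964) = 1/54036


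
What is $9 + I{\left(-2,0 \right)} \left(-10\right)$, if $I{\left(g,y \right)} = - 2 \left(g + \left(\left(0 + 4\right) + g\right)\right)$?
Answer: $9$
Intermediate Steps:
$I{\left(g,y \right)} = -8 - 4 g$ ($I{\left(g,y \right)} = - 2 \left(g + \left(4 + g\right)\right) = - 2 \left(4 + 2 g\right) = -8 - 4 g$)
$9 + I{\left(-2,0 \right)} \left(-10\right) = 9 + \left(-8 - -8\right) \left(-10\right) = 9 + \left(-8 + 8\right) \left(-10\right) = 9 + 0 \left(-10\right) = 9 + 0 = 9$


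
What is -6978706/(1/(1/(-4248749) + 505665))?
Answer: -14993356682226289304/4248749 ≈ -3.5289e+12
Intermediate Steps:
-6978706/(1/(1/(-4248749) + 505665)) = -6978706/(1/(-1/4248749 + 505665)) = -6978706/(1/(2148443663084/4248749)) = -6978706/4248749/2148443663084 = -6978706*2148443663084/4248749 = -14993356682226289304/4248749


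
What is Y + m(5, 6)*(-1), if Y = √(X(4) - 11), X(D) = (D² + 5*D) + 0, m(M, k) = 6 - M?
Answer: 4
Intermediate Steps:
X(D) = D² + 5*D
Y = 5 (Y = √(4*(5 + 4) - 11) = √(4*9 - 11) = √(36 - 11) = √25 = 5)
Y + m(5, 6)*(-1) = 5 + (6 - 1*5)*(-1) = 5 + (6 - 5)*(-1) = 5 + 1*(-1) = 5 - 1 = 4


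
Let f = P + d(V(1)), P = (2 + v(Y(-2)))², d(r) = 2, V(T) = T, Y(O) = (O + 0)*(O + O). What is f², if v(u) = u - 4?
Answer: 1444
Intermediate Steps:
Y(O) = 2*O² (Y(O) = O*(2*O) = 2*O²)
v(u) = -4 + u
P = 36 (P = (2 + (-4 + 2*(-2)²))² = (2 + (-4 + 2*4))² = (2 + (-4 + 8))² = (2 + 4)² = 6² = 36)
f = 38 (f = 36 + 2 = 38)
f² = 38² = 1444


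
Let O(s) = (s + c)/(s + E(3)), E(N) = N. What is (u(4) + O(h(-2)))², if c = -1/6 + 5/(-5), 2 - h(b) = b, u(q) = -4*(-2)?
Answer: 124609/1764 ≈ 70.640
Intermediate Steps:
u(q) = 8
h(b) = 2 - b
c = -7/6 (c = -1*⅙ + 5*(-⅕) = -⅙ - 1 = -7/6 ≈ -1.1667)
O(s) = (-7/6 + s)/(3 + s) (O(s) = (s - 7/6)/(s + 3) = (-7/6 + s)/(3 + s))
(u(4) + O(h(-2)))² = (8 + (-7/6 + (2 - 1*(-2)))/(3 + (2 - 1*(-2))))² = (8 + (-7/6 + (2 + 2))/(3 + (2 + 2)))² = (8 + (-7/6 + 4)/(3 + 4))² = (8 + (17/6)/7)² = (8 + (⅐)*(17/6))² = (8 + 17/42)² = (353/42)² = 124609/1764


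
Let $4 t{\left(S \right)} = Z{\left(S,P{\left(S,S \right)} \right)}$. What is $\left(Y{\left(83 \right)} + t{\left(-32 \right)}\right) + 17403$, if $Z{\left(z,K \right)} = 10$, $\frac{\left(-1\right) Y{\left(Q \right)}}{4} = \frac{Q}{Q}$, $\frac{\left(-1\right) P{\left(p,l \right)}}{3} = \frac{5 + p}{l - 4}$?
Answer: $\frac{34803}{2} \approx 17402.0$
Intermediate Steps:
$P{\left(p,l \right)} = - \frac{3 \left(5 + p\right)}{-4 + l}$ ($P{\left(p,l \right)} = - 3 \frac{5 + p}{l - 4} = - 3 \frac{5 + p}{-4 + l} = - \frac{3 \left(5 + p\right)}{-4 + l}$)
$Y{\left(Q \right)} = -4$ ($Y{\left(Q \right)} = - 4 \frac{Q}{Q} = \left(-4\right) 1 = -4$)
$t{\left(S \right)} = \frac{5}{2}$ ($t{\left(S \right)} = \frac{1}{4} \cdot 10 = \frac{5}{2}$)
$\left(Y{\left(83 \right)} + t{\left(-32 \right)}\right) + 17403 = \left(-4 + \frac{5}{2}\right) + 17403 = - \frac{3}{2} + 17403 = \frac{34803}{2}$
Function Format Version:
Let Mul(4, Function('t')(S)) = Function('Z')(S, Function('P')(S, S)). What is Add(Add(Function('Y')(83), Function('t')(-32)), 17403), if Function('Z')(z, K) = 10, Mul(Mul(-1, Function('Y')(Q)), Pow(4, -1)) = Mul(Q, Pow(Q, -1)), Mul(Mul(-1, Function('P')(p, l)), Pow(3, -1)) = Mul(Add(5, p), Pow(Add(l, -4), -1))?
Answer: Rational(34803, 2) ≈ 17402.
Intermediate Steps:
Function('P')(p, l) = Mul(-3, Pow(Add(-4, l), -1), Add(5, p)) (Function('P')(p, l) = Mul(-3, Mul(Add(5, p), Pow(Add(l, -4), -1))) = Mul(-3, Mul(Add(5, p), Pow(Add(-4, l), -1))) = Mul(-3, Mul(Pow(Add(-4, l), -1), Add(5, p))) = Mul(-3, Pow(Add(-4, l), -1), Add(5, p)))
Function('Y')(Q) = -4 (Function('Y')(Q) = Mul(-4, Mul(Q, Pow(Q, -1))) = Mul(-4, 1) = -4)
Function('t')(S) = Rational(5, 2) (Function('t')(S) = Mul(Rational(1, 4), 10) = Rational(5, 2))
Add(Add(Function('Y')(83), Function('t')(-32)), 17403) = Add(Add(-4, Rational(5, 2)), 17403) = Add(Rational(-3, 2), 17403) = Rational(34803, 2)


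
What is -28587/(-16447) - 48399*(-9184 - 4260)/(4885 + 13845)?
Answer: 5351103086121/154026155 ≈ 34742.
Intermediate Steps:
-28587/(-16447) - 48399*(-9184 - 4260)/(4885 + 13845) = -28587*(-1/16447) - 48399/(18730/(-13444)) = 28587/16447 - 48399/(18730*(-1/13444)) = 28587/16447 - 48399/(-9365/6722) = 28587/16447 - 48399*(-6722/9365) = 28587/16447 + 325338078/9365 = 5351103086121/154026155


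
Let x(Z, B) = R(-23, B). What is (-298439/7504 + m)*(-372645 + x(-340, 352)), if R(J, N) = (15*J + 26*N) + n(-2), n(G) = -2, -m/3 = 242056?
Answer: 123920791144140/469 ≈ 2.6422e+11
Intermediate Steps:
m = -726168 (m = -3*242056 = -726168)
R(J, N) = -2 + 15*J + 26*N (R(J, N) = (15*J + 26*N) - 2 = -2 + 15*J + 26*N)
x(Z, B) = -347 + 26*B (x(Z, B) = -2 + 15*(-23) + 26*B = -2 - 345 + 26*B = -347 + 26*B)
(-298439/7504 + m)*(-372645 + x(-340, 352)) = (-298439/7504 - 726168)*(-372645 + (-347 + 26*352)) = (-298439*1/7504 - 726168)*(-372645 + (-347 + 9152)) = (-298439/7504 - 726168)*(-372645 + 8805) = -5449463111/7504*(-363840) = 123920791144140/469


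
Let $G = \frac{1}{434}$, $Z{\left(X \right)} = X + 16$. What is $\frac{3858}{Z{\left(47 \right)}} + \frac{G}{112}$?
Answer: $\frac{8929987}{145824} \approx 61.238$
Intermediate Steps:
$Z{\left(X \right)} = 16 + X$
$G = \frac{1}{434} \approx 0.0023041$
$\frac{3858}{Z{\left(47 \right)}} + \frac{G}{112} = \frac{3858}{16 + 47} + \frac{1}{434 \cdot 112} = \frac{3858}{63} + \frac{1}{434} \cdot \frac{1}{112} = 3858 \cdot \frac{1}{63} + \frac{1}{48608} = \frac{1286}{21} + \frac{1}{48608} = \frac{8929987}{145824}$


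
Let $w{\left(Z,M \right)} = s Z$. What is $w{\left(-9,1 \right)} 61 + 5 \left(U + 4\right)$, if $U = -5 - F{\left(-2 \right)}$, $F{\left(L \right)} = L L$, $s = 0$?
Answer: $-25$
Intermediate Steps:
$F{\left(L \right)} = L^{2}$
$U = -9$ ($U = -5 - \left(-2\right)^{2} = -5 - 4 = -9$)
$w{\left(Z,M \right)} = 0$ ($w{\left(Z,M \right)} = 0 Z = 0$)
$w{\left(-9,1 \right)} 61 + 5 \left(U + 4\right) = 0 \cdot 61 + 5 \left(-9 + 4\right) = 0 + 5 \left(-5\right) = 0 - 25 = -25$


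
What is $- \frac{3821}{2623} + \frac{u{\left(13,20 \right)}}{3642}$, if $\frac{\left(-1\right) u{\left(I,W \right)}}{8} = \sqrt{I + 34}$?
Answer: $- \frac{3821}{2623} - \frac{4 \sqrt{47}}{1821} \approx -1.4718$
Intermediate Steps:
$u{\left(I,W \right)} = - 8 \sqrt{34 + I}$ ($u{\left(I,W \right)} = - 8 \sqrt{I + 34} = - 8 \sqrt{34 + I}$)
$- \frac{3821}{2623} + \frac{u{\left(13,20 \right)}}{3642} = - \frac{3821}{2623} + \frac{\left(-8\right) \sqrt{34 + 13}}{3642} = \left(-3821\right) \frac{1}{2623} + - 8 \sqrt{47} \cdot \frac{1}{3642} = - \frac{3821}{2623} - \frac{4 \sqrt{47}}{1821}$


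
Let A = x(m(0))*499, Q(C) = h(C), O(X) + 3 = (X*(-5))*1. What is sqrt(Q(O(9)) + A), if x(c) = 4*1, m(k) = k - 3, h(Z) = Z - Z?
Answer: 2*sqrt(499) ≈ 44.677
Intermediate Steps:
h(Z) = 0
m(k) = -3 + k
x(c) = 4
O(X) = -3 - 5*X (O(X) = -3 + (X*(-5))*1 = -3 - 5*X*1 = -3 - 5*X)
Q(C) = 0
A = 1996 (A = 4*499 = 1996)
sqrt(Q(O(9)) + A) = sqrt(0 + 1996) = sqrt(1996) = 2*sqrt(499)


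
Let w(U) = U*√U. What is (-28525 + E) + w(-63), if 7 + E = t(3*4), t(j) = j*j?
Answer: -28388 - 189*I*√7 ≈ -28388.0 - 500.05*I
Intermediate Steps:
t(j) = j²
E = 137 (E = -7 + (3*4)² = -7 + 12² = -7 + 144 = 137)
w(U) = U^(3/2)
(-28525 + E) + w(-63) = (-28525 + 137) + (-63)^(3/2) = -28388 - 189*I*√7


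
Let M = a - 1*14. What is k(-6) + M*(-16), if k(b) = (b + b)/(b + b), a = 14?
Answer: 1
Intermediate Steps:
k(b) = 1 (k(b) = (2*b)/((2*b)) = (2*b)*(1/(2*b)) = 1)
M = 0 (M = 14 - 1*14 = 14 - 14 = 0)
k(-6) + M*(-16) = 1 + 0*(-16) = 1 + 0 = 1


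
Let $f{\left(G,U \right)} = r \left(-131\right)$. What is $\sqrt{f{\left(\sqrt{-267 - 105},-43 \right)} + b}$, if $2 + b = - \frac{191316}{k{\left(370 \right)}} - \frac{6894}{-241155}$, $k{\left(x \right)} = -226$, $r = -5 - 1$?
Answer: $\frac{6 \sqrt{415239420468005}}{3027835} \approx 40.38$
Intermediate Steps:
$r = -6$
$f{\left(G,U \right)} = 786$ ($f{\left(G,U \right)} = \left(-6\right) \left(-131\right) = 786$)
$b = \frac{2557186998}{3027835}$ ($b = -2 - \left(- \frac{95658}{113} - \frac{766}{26795}\right) = -2 - - \frac{2563242668}{3027835} = -2 + \left(\frac{95658}{113} + \frac{766}{26795}\right) = -2 + \frac{2563242668}{3027835} = \frac{2557186998}{3027835} \approx 844.56$)
$\sqrt{f{\left(\sqrt{-267 - 105},-43 \right)} + b} = \sqrt{786 + \frac{2557186998}{3027835}} = \sqrt{\frac{4937065308}{3027835}} = \frac{6 \sqrt{415239420468005}}{3027835}$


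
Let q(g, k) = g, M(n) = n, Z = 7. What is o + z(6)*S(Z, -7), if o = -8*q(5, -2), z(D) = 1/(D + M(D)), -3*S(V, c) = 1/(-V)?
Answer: -10079/252 ≈ -39.996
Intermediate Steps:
S(V, c) = 1/(3*V) (S(V, c) = -(-1/V)/3 = -(-1)/(3*V) = 1/(3*V))
z(D) = 1/(2*D) (z(D) = 1/(D + D) = 1/(2*D))
o = -40 (o = -8*5 = -40)
o + z(6)*S(Z, -7) = -40 + ((½)/6)*((⅓)/7) = -40 + ((½)*(⅙))*((⅓)*(⅐)) = -40 + (1/12)*(1/21) = -40 + 1/252 = -10079/252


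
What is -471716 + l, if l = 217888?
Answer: -253828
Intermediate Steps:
-471716 + l = -471716 + 217888 = -253828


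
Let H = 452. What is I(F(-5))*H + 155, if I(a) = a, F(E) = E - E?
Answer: 155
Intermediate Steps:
F(E) = 0
I(F(-5))*H + 155 = 0*452 + 155 = 0 + 155 = 155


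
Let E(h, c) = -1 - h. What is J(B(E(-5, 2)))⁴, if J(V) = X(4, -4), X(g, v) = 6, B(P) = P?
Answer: 1296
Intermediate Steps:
J(V) = 6
J(B(E(-5, 2)))⁴ = 6⁴ = 1296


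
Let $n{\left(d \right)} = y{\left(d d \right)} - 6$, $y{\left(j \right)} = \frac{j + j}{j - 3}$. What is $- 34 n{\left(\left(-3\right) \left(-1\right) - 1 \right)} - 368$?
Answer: $-436$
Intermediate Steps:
$y{\left(j \right)} = \frac{2 j}{-3 + j}$
$n{\left(d \right)} = -6 + \frac{2 d^{2}}{-3 + d^{2}}$ ($n{\left(d \right)} = \frac{2 d d}{-3 + d d} - 6 = \frac{2 d^{2}}{-3 + d^{2}} - 6 = -6 + \frac{2 d^{2}}{-3 + d^{2}}$)
$- 34 n{\left(\left(-3\right) \left(-1\right) - 1 \right)} - 368 = - 34 \frac{2 \left(9 - 2 \left(\left(-3\right) \left(-1\right) - 1\right)^{2}\right)}{-3 + \left(\left(-3\right) \left(-1\right) - 1\right)^{2}} - 368 = - 34 \frac{2 \left(9 - 2 \left(3 - 1\right)^{2}\right)}{-3 + \left(3 - 1\right)^{2}} - 368 = - 34 \frac{2 \left(9 - 2 \cdot 2^{2}\right)}{-3 + 2^{2}} - 368 = - 34 \frac{2 \left(9 - 8\right)}{-3 + 4} - 368 = - 34 \frac{2 \left(9 - 8\right)}{1} - 368 = - 34 \cdot 2 \cdot 1 \cdot 1 - 368 = \left(-34\right) 2 - 368 = -68 - 368 = -436$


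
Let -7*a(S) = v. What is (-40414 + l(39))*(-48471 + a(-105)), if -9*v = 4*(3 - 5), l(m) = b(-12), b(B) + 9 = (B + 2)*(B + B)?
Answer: 122706063623/63 ≈ 1.9477e+9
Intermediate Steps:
b(B) = -9 + 2*B*(2 + B) (b(B) = -9 + (B + 2)*(B + B) = -9 + (2 + B)*(2*B) = -9 + 2*B*(2 + B))
l(m) = 231 (l(m) = -9 + 2*(-12)² + 4*(-12) = -9 + 2*144 - 48 = -9 + 288 - 48 = 231)
v = 8/9 (v = -4*(3 - 5)/9 = -4*(-2)/9 = -⅑*(-8) = 8/9 ≈ 0.88889)
a(S) = -8/63 (a(S) = -⅐*8/9 = -8/63)
(-40414 + l(39))*(-48471 + a(-105)) = (-40414 + 231)*(-48471 - 8/63) = -40183*(-3053681/63) = 122706063623/63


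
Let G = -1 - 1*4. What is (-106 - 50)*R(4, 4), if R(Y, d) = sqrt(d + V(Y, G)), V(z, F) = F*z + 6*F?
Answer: -156*I*sqrt(46) ≈ -1058.0*I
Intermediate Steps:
G = -5 (G = -1 - 4 = -5)
V(z, F) = 6*F + F*z
R(Y, d) = sqrt(-30 + d - 5*Y) (R(Y, d) = sqrt(d - 5*(6 + Y)) = sqrt(d + (-30 - 5*Y)) = sqrt(-30 + d - 5*Y))
(-106 - 50)*R(4, 4) = (-106 - 50)*sqrt(-30 + 4 - 5*4) = -156*sqrt(-30 + 4 - 20) = -156*I*sqrt(46)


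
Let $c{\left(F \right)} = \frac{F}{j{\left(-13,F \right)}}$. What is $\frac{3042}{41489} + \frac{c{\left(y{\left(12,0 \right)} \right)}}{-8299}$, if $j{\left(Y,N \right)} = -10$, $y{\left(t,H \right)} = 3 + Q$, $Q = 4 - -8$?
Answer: $\frac{50615583}{688634422} \approx 0.073501$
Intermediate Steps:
$Q = 12$ ($Q = 4 + 8 = 12$)
$y{\left(t,H \right)} = 15$ ($y{\left(t,H \right)} = 3 + 12 = 15$)
$c{\left(F \right)} = - \frac{F}{10}$ ($c{\left(F \right)} = \frac{F}{-10} = F \left(- \frac{1}{10}\right) = - \frac{F}{10}$)
$\frac{3042}{41489} + \frac{c{\left(y{\left(12,0 \right)} \right)}}{-8299} = \frac{3042}{41489} + \frac{\left(- \frac{1}{10}\right) 15}{-8299} = 3042 \cdot \frac{1}{41489} - - \frac{3}{16598} = \frac{3042}{41489} + \frac{3}{16598} = \frac{50615583}{688634422}$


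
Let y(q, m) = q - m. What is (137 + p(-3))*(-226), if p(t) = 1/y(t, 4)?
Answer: -216508/7 ≈ -30930.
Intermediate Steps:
p(t) = 1/(-4 + t) (p(t) = 1/(t - 1*4) = 1/(t - 4) = 1/(-4 + t))
(137 + p(-3))*(-226) = (137 + 1/(-4 - 3))*(-226) = (137 + 1/(-7))*(-226) = (137 - ⅐)*(-226) = (958/7)*(-226) = -216508/7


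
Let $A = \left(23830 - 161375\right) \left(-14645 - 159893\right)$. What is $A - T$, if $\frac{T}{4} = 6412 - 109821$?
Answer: $24007242846$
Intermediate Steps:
$A = 24006829210$ ($A = \left(-137545\right) \left(-174538\right) = 24006829210$)
$T = -413636$ ($T = 4 \left(6412 - 109821\right) = 4 \left(-103409\right) = -413636$)
$A - T = 24006829210 - -413636 = 24006829210 + 413636 = 24007242846$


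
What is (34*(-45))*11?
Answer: -16830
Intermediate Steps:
(34*(-45))*11 = -1530*11 = -16830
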